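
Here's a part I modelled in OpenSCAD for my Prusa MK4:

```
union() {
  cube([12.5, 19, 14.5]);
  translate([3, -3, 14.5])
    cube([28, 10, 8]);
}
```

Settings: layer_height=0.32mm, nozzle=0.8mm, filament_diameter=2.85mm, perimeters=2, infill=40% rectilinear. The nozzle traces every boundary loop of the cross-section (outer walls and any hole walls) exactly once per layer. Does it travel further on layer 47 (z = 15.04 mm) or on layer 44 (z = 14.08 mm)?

Layer 47 (z = 15.04): the cube is not intersected at this z (z outside [0, 14.5]); the cube at (3, -3) (footprint 28×10) is included at this height (perimeter 76.00 mm); Merging all regions: only the 28×10 cube at (3, -3) is present, so the union is just that shape — boundary = 76.00 mm. So its perimeter = 76.00 mm. Layer 44 (z = 14.08): the 12.5×19 cube contributes its full rectangle (perimeter 63.00 mm); the cube at (3, -3) does not reach this height (z outside [14.5, 22.5]); Taking the union: only the 12.5×19 cube is present, so the union is just that shape — boundary = 63.00 mm. So its perimeter = 63.00 mm. Layer 47 is larger (76.00 vs 63.00 mm).

layer 47 (z = 15.04 mm)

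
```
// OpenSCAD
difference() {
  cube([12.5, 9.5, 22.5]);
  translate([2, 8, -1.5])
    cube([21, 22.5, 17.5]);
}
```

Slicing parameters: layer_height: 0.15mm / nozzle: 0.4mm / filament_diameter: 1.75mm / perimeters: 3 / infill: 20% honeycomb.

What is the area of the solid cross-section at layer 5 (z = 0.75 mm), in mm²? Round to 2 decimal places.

103.00 mm²

At z = 0.75 mm: the cube is present — its section is the full 12.5×9.5 rectangle (area 118.75 mm²); the cube at (2, 8) is present — its section is the full 21×22.5 rectangle (area 472.50 mm²); After the difference (first − rest): starting from the 12.5×9.5 cube (118.75 mm²), the 21×22.5 cube at (2, 8) partially overlaps it — only the 15.75 mm² overlap (of its 472.50 mm²) is removed, clipping the outline — area = 103.00 mm². Overall, the cross-section is a single solid region. Net area = 103.00 mm².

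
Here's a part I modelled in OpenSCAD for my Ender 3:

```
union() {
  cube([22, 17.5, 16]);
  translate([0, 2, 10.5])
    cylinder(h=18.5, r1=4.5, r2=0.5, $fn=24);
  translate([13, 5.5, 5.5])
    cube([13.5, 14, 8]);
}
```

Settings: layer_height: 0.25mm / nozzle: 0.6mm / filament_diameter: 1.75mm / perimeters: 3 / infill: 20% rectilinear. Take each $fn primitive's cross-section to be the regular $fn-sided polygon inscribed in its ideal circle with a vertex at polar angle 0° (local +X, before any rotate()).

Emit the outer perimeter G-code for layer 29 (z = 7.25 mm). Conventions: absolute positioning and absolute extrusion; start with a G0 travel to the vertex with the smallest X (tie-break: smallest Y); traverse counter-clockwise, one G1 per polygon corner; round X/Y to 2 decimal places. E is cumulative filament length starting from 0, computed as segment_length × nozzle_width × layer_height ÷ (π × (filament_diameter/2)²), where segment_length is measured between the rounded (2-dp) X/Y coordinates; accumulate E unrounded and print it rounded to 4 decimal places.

At z = 7.25 mm: the 22×17.5 cube contributes its full rectangle; the cone at (0, 2) is not intersected at this z (z outside [10.5, 29]); the cube at (13, 5.5) is present — its section is the full 13.5×14 rectangle; Combining (union): the regions partially overlap (shared area 108.00 mm²), so overlapping operands fuse into one piece — 1 connected region. The outline is a single polygon with 8 vertices. Extrusion per mm of travel: 0.6 × 0.25 / (π × 0.875²) = 0.062363. Accumulating E over each segment gives final E = 5.7374.

G0 X0.00 Y0.00 Z7.25
G1 X22.00 Y0.00 E1.3720
G1 X22.00 Y5.50 E1.7150
G1 X26.50 Y5.50 E1.9956
G1 X26.50 Y19.50 E2.8687
G1 X13.00 Y19.50 E3.7106
G1 X13.00 Y17.50 E3.8353
G1 X0.00 Y17.50 E4.6460
G1 X0.00 Y0.00 E5.7374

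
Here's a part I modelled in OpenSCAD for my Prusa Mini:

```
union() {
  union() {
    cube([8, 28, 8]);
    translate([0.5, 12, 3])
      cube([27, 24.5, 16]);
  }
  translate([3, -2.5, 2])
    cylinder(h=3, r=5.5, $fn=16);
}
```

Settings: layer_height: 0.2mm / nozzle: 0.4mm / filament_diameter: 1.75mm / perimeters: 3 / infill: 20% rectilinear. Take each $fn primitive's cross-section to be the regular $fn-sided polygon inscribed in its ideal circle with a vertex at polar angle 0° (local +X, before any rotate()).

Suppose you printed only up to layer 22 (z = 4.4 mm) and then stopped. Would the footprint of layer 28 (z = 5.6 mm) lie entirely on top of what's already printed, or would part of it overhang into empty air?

Compare the two slices. At z = 4.4: the cube is present — its section is the full 8×28 rectangle (area 224.00 mm²); the cube at (0.5, 12) is present — its section is the full 27×24.5 rectangle (area 661.50 mm²); Combining (union): the regions partially overlap — summed areas 885.50 mm² minus the doubly-counted overlap 120.00 mm² gives 765.50 mm² — area = 765.50 mm²; the cylinder at (3, -2.5): section is a regular 16-gon, circumradius r=5.5 (area = (16/2)·5.500²·sin(360°/16) = 92.61 mm²); Taking the union: the regions partially overlap — summed areas 858.11 mm² minus the doubly-counted overlap 17.98 mm² gives 840.13 mm² — area = 840.13 mm². At z = 5.6: the cube (footprint 8×28) is included at this height (area 224.00 mm²); the cube at (0.5, 12) is present — its section is the full 27×24.5 rectangle (area 661.50 mm²); Merging all regions: the regions partially overlap — summed areas 885.50 mm² minus the doubly-counted overlap 120.00 mm² gives 765.50 mm² — area = 765.50 mm²; the cylinder at (3, -2.5) is not intersected at this z (z outside [2, 5]); Combining (union): only that combined region is present, so the union is just that shape — area = 765.50 mm². Checking containment: the cross-section at z = 5.6 is a subset of the cross-section at z = 4.4.

entirely on top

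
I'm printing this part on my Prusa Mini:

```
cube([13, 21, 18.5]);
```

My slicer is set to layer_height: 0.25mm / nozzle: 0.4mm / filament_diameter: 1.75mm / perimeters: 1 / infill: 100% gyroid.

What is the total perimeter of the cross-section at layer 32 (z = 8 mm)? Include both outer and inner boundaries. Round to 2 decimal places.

At z = 8 mm: the cube (footprint 13×21) is included at this height (perimeter 68.00 mm). Overall, the cross-section is a single solid region. Total boundary length (outer) = 68.00 mm.

68.00 mm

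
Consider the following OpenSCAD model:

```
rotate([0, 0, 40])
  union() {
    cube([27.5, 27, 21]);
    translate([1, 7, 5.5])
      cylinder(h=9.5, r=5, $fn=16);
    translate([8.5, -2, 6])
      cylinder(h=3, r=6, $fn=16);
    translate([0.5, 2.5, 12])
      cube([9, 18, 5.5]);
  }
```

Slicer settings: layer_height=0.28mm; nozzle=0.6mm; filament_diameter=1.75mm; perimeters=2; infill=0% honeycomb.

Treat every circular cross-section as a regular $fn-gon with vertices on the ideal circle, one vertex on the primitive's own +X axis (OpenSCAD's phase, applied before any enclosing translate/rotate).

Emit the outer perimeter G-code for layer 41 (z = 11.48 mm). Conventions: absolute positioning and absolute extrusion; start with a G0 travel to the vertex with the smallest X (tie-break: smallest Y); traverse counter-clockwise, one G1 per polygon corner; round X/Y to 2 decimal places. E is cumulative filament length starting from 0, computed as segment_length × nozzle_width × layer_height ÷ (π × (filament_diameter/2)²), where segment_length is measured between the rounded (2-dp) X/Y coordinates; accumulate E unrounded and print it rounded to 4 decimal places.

G0 X-17.36 Y20.68 Z11.48
G1 X-7.59 Y9.04 E1.0614
G1 X-8.17 Y8.31 E1.1266
G1 X-8.71 Y6.44 E1.2625
G1 X-8.50 Y4.50 E1.3988
G1 X-7.56 Y2.79 E1.5351
G1 X-6.04 Y1.57 E1.6712
G1 X-4.17 Y1.02 E1.8074
G1 X-2.23 Y1.24 E1.9437
G1 X-1.41 Y1.68 E2.0087
G1 X0.00 Y0.00 E2.1619
G1 X21.07 Y17.68 E4.0831
G1 X3.71 Y38.36 E5.9690
G1 X-17.36 Y20.68 E7.8901

At z = 11.48 mm: the cube (footprint 27.5×27) is included at this height; the r=5 cylinder at (1, 7) gives a regular 16-gon of circumradius 5 (constant along its height); the cylinder at (8.5, -2) is not intersected at this z (z outside [6, 9]); the cube at (0.5, 2.5) is absent (z outside [12, 17.5]); Merging all regions: the regions partially overlap (shared area 48.07 mm²), so overlapping operands fuse into one piece — 1 connected region; (rotated 40° about Z; rotation is an isometry so areas/perimeters/island counts are preserved). The outline is a single polygon with 13 vertices. Extrusion per mm of travel: 0.6 × 0.28 / (π × 0.875²) = 0.069846. Accumulating E over each segment gives final E = 7.8901.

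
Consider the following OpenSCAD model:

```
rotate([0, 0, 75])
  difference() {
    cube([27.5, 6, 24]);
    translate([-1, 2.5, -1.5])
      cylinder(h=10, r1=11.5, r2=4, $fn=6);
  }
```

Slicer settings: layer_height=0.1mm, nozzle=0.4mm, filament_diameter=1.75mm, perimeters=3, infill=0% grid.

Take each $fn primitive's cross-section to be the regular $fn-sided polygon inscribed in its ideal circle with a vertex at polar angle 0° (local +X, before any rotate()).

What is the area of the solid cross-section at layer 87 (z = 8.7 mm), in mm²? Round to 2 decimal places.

165.00 mm²

At z = 8.7 mm: the cube (footprint 27.5×6) is included at this height (area 165.00 mm²); the cone at (-1, 2.5) does not reach this height (z outside [-1.5, 8.5]); Subtracting the remaining from the first: none of the subtracted shapes is present at this height, so the 27.5×6 cube is unchanged — area = 165.00 mm²; (rotated 75° about Z; rotation is an isometry so areas/perimeters/island counts are preserved). Overall, the cross-section is a single solid region. Net area = 165.00 mm².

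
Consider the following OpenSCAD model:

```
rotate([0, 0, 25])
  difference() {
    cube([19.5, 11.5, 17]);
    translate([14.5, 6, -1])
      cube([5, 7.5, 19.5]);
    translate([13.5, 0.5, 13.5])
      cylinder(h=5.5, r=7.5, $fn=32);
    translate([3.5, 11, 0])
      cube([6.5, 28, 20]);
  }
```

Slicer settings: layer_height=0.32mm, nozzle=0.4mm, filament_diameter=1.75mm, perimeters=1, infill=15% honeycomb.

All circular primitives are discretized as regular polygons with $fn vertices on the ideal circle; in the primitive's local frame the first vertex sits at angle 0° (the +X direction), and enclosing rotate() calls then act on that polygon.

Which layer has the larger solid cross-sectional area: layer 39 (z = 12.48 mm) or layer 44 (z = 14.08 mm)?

layer 39 (z = 12.48 mm)

Layer 39 (z = 12.48): the cube (footprint 19.5×11.5) is included at this height (area 224.25 mm²); the cube at (14.5, 6) (footprint 5×7.5) is included at this height (area 37.50 mm²); the cylinder at (13.5, 0.5) does not reach this height (z outside [13.5, 19]); the 6.5×28 cube at (3.5, 11) contributes its full rectangle (area 182.00 mm²); Taking the first minus the rest: starting from the 19.5×11.5 cube (224.25 mm²), the 5×7.5 cube at (14.5, 6) partially overlaps it — only the 27.50 mm² overlap (of its 37.50 mm²) is removed, clipping the outline; the 6.5×28 cube at (3.5, 11) partially overlaps it — only the 3.25 mm² overlap (of its 182.00 mm²) is removed, clipping the outline — area = 193.50 mm²; (whole slice rotated 25° about Z — lengths, areas and connectivity unchanged). So its area = 193.50 mm². Layer 44 (z = 14.08): the 19.5×11.5 cube contributes its full rectangle (area 224.25 mm²); the cube at (14.5, 6) (footprint 5×7.5) is included at this height (area 37.50 mm²); the r=7.5 cylinder at (13.5, 0.5) contributes a regular 32-gon of circumradius 7.5 (area = (32/2)·7.500²·sin(360°/32) = 175.58 mm²); the cube at (3.5, 11) (footprint 6.5×28) is included at this height (area 182.00 mm²); Subtracting the remaining from the first: starting from the 19.5×11.5 cube (224.25 mm²), the 5×7.5 cube at (14.5, 6) partially overlaps it — only the 27.50 mm² overlap (of its 37.50 mm²) is removed, clipping the outline; the r=7.5 cylinder at (13.5, 0.5) partially overlaps it — only the 85.13 mm² overlap (of its 175.58 mm²) is removed, clipping the outline; the 6.5×28 cube at (3.5, 11) partially overlaps it — only the 3.25 mm² overlap (of its 182.00 mm²) is removed, clipping the outline — area = 108.37 mm²; (rotated 25° about Z; rotation is an isometry so areas/perimeters/island counts are preserved). So its area = 108.37 mm². Layer 39 is larger (193.50 vs 108.37 mm²).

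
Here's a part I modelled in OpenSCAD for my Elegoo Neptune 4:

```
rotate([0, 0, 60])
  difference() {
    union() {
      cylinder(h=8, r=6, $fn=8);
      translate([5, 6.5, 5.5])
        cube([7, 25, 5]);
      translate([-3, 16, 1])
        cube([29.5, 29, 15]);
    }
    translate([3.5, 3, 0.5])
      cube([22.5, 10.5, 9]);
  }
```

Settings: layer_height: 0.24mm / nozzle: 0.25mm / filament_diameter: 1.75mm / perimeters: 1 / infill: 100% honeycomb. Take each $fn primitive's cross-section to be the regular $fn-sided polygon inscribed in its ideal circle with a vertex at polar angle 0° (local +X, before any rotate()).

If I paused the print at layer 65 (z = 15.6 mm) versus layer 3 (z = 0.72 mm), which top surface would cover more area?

layer 65 (z = 15.6 mm)

Layer 65 (z = 15.6): the cylinder is not intersected at this z (z outside [0, 8]); the cube at (5, 6.5) does not reach this height (z outside [5.5, 10.5]); the 29.5×29 cube at (-3, 16) contributes its full rectangle (area 855.50 mm²); Merging all regions: only the 29.5×29 cube at (-3, 16) is present, so the union is just that shape — area = 855.50 mm²; the cube at (3.5, 3) is absent (z outside [0.5, 9.5]); Taking the first minus the rest: none of the subtracted shapes is present at this height, so the result so far is unchanged — area = 855.50 mm²; (rotated 60° about Z; rotation is an isometry so areas/perimeters/island counts are preserved). So its area = 855.50 mm². Layer 3 (z = 0.72): the cylinder: section is a regular 8-gon, circumradius r=6 (area = (8/2)·6.000²·sin(360°/8) = 101.82 mm²); the cube at (5, 6.5) does not reach this height (z outside [5.5, 10.5]); the cube at (-3, 16) is not intersected at this z (z outside [1, 16]); Combining (union): only the r=6 cylinder is present, so the union is just that shape — area = 101.82 mm²; the 22.5×10.5 cube at (3.5, 3) contributes its full rectangle (area 236.25 mm²); Subtracting the remaining from the first: starting from that combined region (101.82 mm²), the 22.5×10.5 cube at (3.5, 3) partially overlaps it — only the 1.36 mm² overlap (of its 236.25 mm²) is removed, clipping the outline — area = 100.47 mm²; (rotated 60° about Z; rotation is an isometry so areas/perimeters/island counts are preserved). So its area = 100.47 mm². Layer 65 is larger (855.50 vs 100.47 mm²).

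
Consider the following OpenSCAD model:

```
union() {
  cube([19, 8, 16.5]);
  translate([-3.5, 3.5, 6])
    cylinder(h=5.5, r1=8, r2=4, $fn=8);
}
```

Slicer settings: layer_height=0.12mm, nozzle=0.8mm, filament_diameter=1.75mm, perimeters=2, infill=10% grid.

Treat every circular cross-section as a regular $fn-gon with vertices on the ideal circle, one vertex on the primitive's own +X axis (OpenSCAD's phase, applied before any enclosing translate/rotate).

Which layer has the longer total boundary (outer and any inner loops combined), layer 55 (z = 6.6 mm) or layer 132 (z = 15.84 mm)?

layer 55 (z = 6.6 mm)

Layer 55 (z = 6.6): the 19×8 cube contributes its full rectangle (perimeter 54.00 mm); the cone at (-3.5, 3.5) contributes a regular 8-gon of circumradius 7.564 (interpolated between r1=8 and r2=4 at t=0.109) (perimeter = 2·8·7.564·sin(180°/8) = 46.31 mm); Taking the union: the regions partially overlap (shared area 25.78 mm²), so the edge portions inside another operand are dropped and the merged outline is re-measured after clipping — boundary = 78.84 mm. So its perimeter = 78.84 mm. Layer 132 (z = 15.84): the 19×8 cube contributes its full rectangle (perimeter 54.00 mm); the cone at (-3.5, 3.5) is absent (z outside [6, 11.5]); Merging all regions: only the 19×8 cube is present, so the union is just that shape — boundary = 54.00 mm. So its perimeter = 54.00 mm. Layer 55 is larger (78.84 vs 54.00 mm).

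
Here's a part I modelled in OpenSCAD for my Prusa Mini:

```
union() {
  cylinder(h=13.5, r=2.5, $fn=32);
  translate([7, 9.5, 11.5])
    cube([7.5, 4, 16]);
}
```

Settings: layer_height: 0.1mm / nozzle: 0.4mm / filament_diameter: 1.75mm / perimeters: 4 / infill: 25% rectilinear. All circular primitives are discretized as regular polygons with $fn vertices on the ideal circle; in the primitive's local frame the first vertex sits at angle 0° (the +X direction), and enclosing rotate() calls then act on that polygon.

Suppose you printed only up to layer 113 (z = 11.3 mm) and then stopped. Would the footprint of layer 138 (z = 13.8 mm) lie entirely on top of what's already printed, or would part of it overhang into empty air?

Compare the two slices. At z = 11.3: the r=2.5 cylinder gives a regular 32-gon of circumradius 2.5 (constant along its height) (area = (32/2)·2.500²·sin(360°/32) = 19.51 mm²); the cube at (7, 9.5) does not reach this height (z outside [11.5, 27.5]); Combining (union): only the r=2.5 cylinder is present, so the union is just that shape — area = 19.51 mm². At z = 13.8: the cylinder does not reach this height (z outside [0, 13.5]); the cube at (7, 9.5) is present — its section is the full 7.5×4 rectangle (area 30.00 mm²); Merging all regions: only the 7.5×4 cube at (7, 9.5) is present, so the union is just that shape — area = 30.00 mm². Checking containment: at z = 13.8 the cross-section extends beyond the z = 11.3 cross-section by about 30.00 mm².

part overhangs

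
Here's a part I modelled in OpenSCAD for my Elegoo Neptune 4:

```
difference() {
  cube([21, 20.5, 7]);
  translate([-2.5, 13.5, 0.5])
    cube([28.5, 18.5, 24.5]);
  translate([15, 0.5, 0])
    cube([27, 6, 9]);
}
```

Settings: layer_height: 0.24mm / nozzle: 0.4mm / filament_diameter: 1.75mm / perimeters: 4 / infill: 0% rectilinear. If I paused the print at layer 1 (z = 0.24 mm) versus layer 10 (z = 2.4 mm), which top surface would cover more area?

Layer 1 (z = 0.24): the cube is present — its section is the full 21×20.5 rectangle (area 430.50 mm²); the cube at (-2.5, 13.5) does not reach this height (z outside [0.5, 25]); the 27×6 cube at (15, 0.5) contributes its full rectangle (area 162.00 mm²); After the difference (first − rest): starting from the 21×20.5 cube (430.50 mm²), the 27×6 cube at (15, 0.5) partially overlaps it — only the 36.00 mm² overlap (of its 162.00 mm²) is removed, clipping the outline — area = 394.50 mm². So its area = 394.50 mm². Layer 10 (z = 2.4): the cube (footprint 21×20.5) is included at this height (area 430.50 mm²); the 28.5×18.5 cube at (-2.5, 13.5) contributes its full rectangle (area 527.25 mm²); the cube at (15, 0.5) is present — its section is the full 27×6 rectangle (area 162.00 mm²); After the difference (first − rest): starting from the 21×20.5 cube (430.50 mm²), the 28.5×18.5 cube at (-2.5, 13.5) partially overlaps it — only the 147.00 mm² overlap (of its 527.25 mm²) is removed, clipping the outline; the 27×6 cube at (15, 0.5) partially overlaps it — only the 36.00 mm² overlap (of its 162.00 mm²) is removed, clipping the outline — area = 247.50 mm². So its area = 247.50 mm². Layer 1 is larger (394.50 vs 247.50 mm²).

layer 1 (z = 0.24 mm)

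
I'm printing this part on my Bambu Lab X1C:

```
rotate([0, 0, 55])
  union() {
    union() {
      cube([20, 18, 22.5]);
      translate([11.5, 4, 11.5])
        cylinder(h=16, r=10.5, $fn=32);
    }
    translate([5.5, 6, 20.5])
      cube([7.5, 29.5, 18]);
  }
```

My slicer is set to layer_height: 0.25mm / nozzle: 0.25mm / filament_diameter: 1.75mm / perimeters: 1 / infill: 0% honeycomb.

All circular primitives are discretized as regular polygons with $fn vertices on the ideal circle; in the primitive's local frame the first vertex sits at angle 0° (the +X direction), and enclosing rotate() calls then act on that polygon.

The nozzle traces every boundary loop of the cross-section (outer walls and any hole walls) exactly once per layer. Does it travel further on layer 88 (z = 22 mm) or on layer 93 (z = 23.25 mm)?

Layer 88 (z = 22): the 20×18 cube contributes its full rectangle (perimeter 76.00 mm); the r=10.5 cylinder at (11.5, 4) gives a regular 32-gon of circumradius 10.5 (constant along its height) (perimeter = 2·32·10.500·sin(180°/32) = 65.87 mm); Taking the union: the regions partially overlap (shared area 238.72 mm²), so the edge portions inside another operand are dropped and the merged outline is re-measured after clipping — boundary = 83.05 mm; the cube at (5.5, 6) is present — its section is the full 7.5×29.5 rectangle (perimeter 74.00 mm); Merging all regions: the regions partially overlap (shared area 90.00 mm²), so the edge portions inside another operand are dropped and the merged outline is re-measured after clipping — boundary = 118.05 mm; (rotated 55° about Z; rotation is an isometry so areas/perimeters/island counts are preserved). So its perimeter = 118.05 mm. Layer 93 (z = 23.25): the cube does not reach this height (z outside [0, 22.5]); the r=10.5 cylinder at (11.5, 4) gives a regular 32-gon of circumradius 10.5 (constant along its height) (perimeter = 2·32·10.500·sin(180°/32) = 65.87 mm); Taking the union: only the r=10.5 cylinder at (11.5, 4) is present, so the union is just that shape — boundary = 65.87 mm; the cube at (5.5, 6) is present — its section is the full 7.5×29.5 rectangle (perimeter 74.00 mm); Merging all regions: the regions partially overlap (shared area 59.81 mm²), so the edge portions inside another operand are dropped and the merged outline is re-measured after clipping — boundary = 109.52 mm; (rotated 55° about Z; rotation is an isometry so areas/perimeters/island counts are preserved). So its perimeter = 109.52 mm. Layer 88 is larger (118.05 vs 109.52 mm).

layer 88 (z = 22 mm)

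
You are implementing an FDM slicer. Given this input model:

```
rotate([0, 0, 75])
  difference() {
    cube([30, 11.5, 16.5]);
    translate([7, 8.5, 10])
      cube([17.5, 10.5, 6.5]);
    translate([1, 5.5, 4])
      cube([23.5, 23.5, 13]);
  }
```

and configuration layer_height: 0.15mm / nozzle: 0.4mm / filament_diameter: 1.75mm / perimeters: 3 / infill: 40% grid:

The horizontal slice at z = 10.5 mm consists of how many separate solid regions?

1

At z = 10.5 mm: the cube (footprint 30×11.5) is included at this height; the 17.5×10.5 cube at (7, 8.5) contributes its full rectangle; the cube at (1, 5.5) is present — its section is the full 23.5×23.5 rectangle; Subtracting the remaining from the first: starting from the 30×11.5 cube, the 17.5×10.5 cube at (7, 8.5) partially overlaps it — only the 52.50 mm² overlap (of its 183.75 mm²) is removed, clipping the outline; the 23.5×23.5 cube at (1, 5.5) partially overlaps it — only the 88.50 mm² overlap (of its 552.25 mm²) is removed, clipping the outline — 1 connected region; (rotated 75° about Z; rotation is an isometry so areas/perimeters/island counts are preserved). The result has 1 disconnected region.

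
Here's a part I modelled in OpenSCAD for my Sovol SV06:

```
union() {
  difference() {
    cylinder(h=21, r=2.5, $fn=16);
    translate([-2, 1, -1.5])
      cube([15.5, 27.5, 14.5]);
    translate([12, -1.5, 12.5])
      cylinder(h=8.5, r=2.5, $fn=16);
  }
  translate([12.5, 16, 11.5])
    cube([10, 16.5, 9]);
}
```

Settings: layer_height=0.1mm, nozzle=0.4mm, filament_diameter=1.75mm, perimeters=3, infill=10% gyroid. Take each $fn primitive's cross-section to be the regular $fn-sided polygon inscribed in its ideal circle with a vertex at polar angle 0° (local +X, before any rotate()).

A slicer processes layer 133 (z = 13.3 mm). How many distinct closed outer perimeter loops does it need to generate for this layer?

At z = 13.3 mm: the r=2.5 cylinder gives a regular 16-gon of circumradius 2.5 (constant along its height); the cube at (-2, 1) is absent (z outside [-1.5, 13]); the cylinder at (12, -1.5): section is a regular 16-gon, circumradius r=2.5; Subtracting the remaining from the first: starting from the r=2.5 cylinder, the r=2.5 cylinder at (12, -1.5) misses the remaining region (no effect) — 1 connected region; the cube at (12.5, 16) is present — its section is the full 10×16.5 rectangle; Combining (union): the 2 present regions are separate (no shared area or edge), so areas and boundary lengths simply add and each stays a separate island — 2 connected regions. The result has 2 disconnected regions.

2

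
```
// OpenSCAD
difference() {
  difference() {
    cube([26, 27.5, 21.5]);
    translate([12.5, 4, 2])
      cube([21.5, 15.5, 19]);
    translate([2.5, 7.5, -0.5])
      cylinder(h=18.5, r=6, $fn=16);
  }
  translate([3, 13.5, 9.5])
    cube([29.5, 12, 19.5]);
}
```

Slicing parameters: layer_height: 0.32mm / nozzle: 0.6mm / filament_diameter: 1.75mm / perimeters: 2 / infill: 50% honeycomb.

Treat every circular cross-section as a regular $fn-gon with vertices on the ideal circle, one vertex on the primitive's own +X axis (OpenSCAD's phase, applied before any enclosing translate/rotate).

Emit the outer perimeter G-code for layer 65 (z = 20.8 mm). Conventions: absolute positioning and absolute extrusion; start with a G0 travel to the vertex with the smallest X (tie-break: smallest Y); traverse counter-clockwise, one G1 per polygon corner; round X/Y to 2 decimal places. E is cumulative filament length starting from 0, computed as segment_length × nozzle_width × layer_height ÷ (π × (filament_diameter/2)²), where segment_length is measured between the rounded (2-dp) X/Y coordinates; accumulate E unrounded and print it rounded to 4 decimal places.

G0 X0.00 Y0.00 Z20.80
G1 X26.00 Y0.00 E2.0754
G1 X26.00 Y4.00 E2.3947
G1 X12.50 Y4.00 E3.4724
G1 X12.50 Y13.50 E4.2307
G1 X3.00 Y13.50 E4.9890
G1 X3.00 Y25.50 E5.9469
G1 X26.00 Y25.50 E7.7829
G1 X26.00 Y27.50 E7.9425
G1 X0.00 Y27.50 E10.0180
G1 X0.00 Y0.00 E12.2131

At z = 20.8 mm: the 26×27.5 cube contributes its full rectangle; the 21.5×15.5 cube at (12.5, 4) contributes its full rectangle; the cylinder at (2.5, 7.5) is not intersected at this z (z outside [-0.5, 18]); Subtracting the remaining from the first: starting from the 26×27.5 cube, the 21.5×15.5 cube at (12.5, 4) partially overlaps it — only the 209.25 mm² overlap (of its 333.25 mm²) is removed, clipping the outline — 1 connected region; the cube at (3, 13.5) (footprint 29.5×12) is included at this height; Subtracting the remaining from the first: starting from the result so far, the 29.5×12 cube at (3, 13.5) partially overlaps it — only the 195.00 mm² overlap (of its 354.00 mm²) is removed, clipping the outline — 1 connected region. The outline is a single polygon with 10 vertices. Extrusion per mm of travel: 0.6 × 0.32 / (π × 0.875²) = 0.079824. Accumulating E over each segment gives final E = 12.2131.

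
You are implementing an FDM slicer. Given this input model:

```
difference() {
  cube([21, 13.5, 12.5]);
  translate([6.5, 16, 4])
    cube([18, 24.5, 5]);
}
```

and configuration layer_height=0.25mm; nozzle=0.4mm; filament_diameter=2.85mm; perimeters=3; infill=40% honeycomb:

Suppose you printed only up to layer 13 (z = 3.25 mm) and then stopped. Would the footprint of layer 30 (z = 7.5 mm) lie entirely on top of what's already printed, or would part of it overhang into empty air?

Compare the two slices. At z = 3.25: the 21×13.5 cube contributes its full rectangle (area 283.50 mm²); the cube at (6.5, 16) does not reach this height (z outside [4, 9]); Taking the first minus the rest: none of the subtracted shapes is present at this height, so the 21×13.5 cube is unchanged — area = 283.50 mm². At z = 7.5: the cube (footprint 21×13.5) is included at this height (area 283.50 mm²); the cube at (6.5, 16) is present — its section is the full 18×24.5 rectangle (area 441.00 mm²); Taking the first minus the rest: starting from the 21×13.5 cube (283.50 mm²), the 18×24.5 cube at (6.5, 16) misses the remaining region (no effect) — area = 283.50 mm². Checking containment: the cross-section at z = 7.5 is a subset of the cross-section at z = 3.25.

entirely on top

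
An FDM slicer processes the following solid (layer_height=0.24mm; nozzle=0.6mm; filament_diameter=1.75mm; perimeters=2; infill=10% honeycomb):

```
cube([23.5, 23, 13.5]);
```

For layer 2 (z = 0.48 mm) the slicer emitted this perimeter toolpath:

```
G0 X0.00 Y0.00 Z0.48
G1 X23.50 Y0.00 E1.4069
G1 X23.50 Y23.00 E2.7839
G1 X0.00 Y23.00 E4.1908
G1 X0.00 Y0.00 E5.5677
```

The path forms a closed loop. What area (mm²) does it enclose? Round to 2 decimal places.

Apply the shoelace formula to the sequence of (X, Y) vertices; enclosed area = 540.50 mm².

540.50 mm²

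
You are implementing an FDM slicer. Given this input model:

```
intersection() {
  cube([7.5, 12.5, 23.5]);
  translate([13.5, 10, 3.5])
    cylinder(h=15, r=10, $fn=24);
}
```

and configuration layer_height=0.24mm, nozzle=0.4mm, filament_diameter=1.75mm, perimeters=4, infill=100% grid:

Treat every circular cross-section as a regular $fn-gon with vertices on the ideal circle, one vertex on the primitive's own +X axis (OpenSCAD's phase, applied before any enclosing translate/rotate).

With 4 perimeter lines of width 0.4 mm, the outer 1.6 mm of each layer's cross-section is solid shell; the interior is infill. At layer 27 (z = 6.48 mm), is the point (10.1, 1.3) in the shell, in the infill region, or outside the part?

At z = 6.48 mm: the cube is present — its section is the full 7.5×12.5 rectangle; the cylinder at (13.5, 10): section is a regular 24-gon, circumradius r=10; Taking the intersection: the r=10 cylinder at (13.5, 10) partially overlaps the 7.5×12.5 cube; clipping to the common part keeps 31.43 mm² — 1 connected region. Overall, the cross-section is a single solid region. The nearest boundary edge runs (7.50, 12.50)→(7.50, 2.11); distance from the point to it = 2.72 mm. The point is not inside any of the regions above, so it lies outside the cross-section (2.72 mm from the nearest boundary).

outside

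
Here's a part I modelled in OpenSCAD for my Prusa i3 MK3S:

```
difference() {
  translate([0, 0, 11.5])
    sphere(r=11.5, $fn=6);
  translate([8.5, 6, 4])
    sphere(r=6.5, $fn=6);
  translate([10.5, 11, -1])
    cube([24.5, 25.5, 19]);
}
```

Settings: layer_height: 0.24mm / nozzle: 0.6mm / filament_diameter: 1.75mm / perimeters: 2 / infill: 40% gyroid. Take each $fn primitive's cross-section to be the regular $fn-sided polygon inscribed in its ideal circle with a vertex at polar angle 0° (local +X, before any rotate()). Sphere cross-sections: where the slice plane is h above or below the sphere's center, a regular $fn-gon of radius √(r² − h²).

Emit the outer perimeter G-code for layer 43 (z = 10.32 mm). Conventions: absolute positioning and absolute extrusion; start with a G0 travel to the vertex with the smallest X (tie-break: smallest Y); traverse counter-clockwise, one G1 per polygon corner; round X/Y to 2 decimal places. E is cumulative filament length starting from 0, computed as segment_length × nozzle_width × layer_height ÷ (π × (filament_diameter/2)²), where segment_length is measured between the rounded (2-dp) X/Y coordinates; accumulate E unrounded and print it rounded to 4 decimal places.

At z = 10.32 mm: the r=11.5 sphere contributes a regular 6-gon of circumradius √(11.5²−1.18²) = 11.439; the sphere at (8.5, 6): section is a regular 6-gon, circumradius = √(r²−h²) = √(6.5²−6.32²) = 1.519; the 24.5×25.5 cube at (10.5, 11) contributes its full rectangle; Taking the first minus the rest: starting from the r=11.5 sphere, the r=6.5 sphere at (8.5, 6) partially overlaps it — only the 1.74 mm² overlap (of its 6.00 mm²) is removed, clipping the outline; the 24.5×25.5 cube at (10.5, 11) misses the remaining region (no effect) — 1 connected region. The outline is a single polygon with 10 vertices. Extrusion per mm of travel: 0.6 × 0.24 / (π × 0.875²) = 0.059868. Accumulating E over each segment gives final E = 4.1695.

G0 X-11.44 Y0.00 Z10.32
G1 X-5.72 Y-9.91 E0.6850
G1 X5.72 Y-9.91 E1.3699
G1 X11.44 Y0.00 E2.0550
G1 X8.73 Y4.68 E2.3787
G1 X7.74 Y4.68 E2.4380
G1 X6.98 Y6.00 E2.5292
G1 X7.48 Y6.86 E2.5887
G1 X5.72 Y9.91 E2.7996
G1 X-5.72 Y9.91 E3.4844
G1 X-11.44 Y0.00 E4.1695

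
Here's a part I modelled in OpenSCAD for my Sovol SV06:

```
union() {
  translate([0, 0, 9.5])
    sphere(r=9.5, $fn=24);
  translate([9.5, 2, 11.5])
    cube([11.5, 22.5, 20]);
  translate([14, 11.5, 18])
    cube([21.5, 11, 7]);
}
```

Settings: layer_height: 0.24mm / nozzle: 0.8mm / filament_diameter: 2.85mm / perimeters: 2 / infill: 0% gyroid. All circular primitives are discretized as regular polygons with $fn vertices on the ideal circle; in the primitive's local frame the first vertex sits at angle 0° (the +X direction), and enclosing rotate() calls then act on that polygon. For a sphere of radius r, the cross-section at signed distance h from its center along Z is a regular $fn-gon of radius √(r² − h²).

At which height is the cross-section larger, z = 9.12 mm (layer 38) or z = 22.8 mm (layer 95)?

Layer 38 (z = 9.12): the sphere: section is a regular 24-gon, circumradius = √(r²−h²) = √(9.5²−0.38²) = 9.492 (area = (24/2)·9.492²·sin(360°/24) = 279.85 mm²); the cube at (9.5, 2) is absent (z outside [11.5, 31.5]); the cube at (14, 11.5) is not intersected at this z (z outside [18, 25]); Merging all regions: only the r=9.5 sphere is present, so the union is just that shape — area = 279.85 mm². So its area = 279.85 mm². Layer 95 (z = 22.8): the sphere is absent (|z−center|=13.300 > r=9.5); the cube at (9.5, 2) is present — its section is the full 11.5×22.5 rectangle (area 258.75 mm²); the cube at (14, 11.5) is present — its section is the full 21.5×11 rectangle (area 236.50 mm²); Combining (union): the regions partially overlap — summed areas 495.25 mm² minus the doubly-counted overlap 77.00 mm² gives 418.25 mm² — area = 418.25 mm². So its area = 418.25 mm². Layer 95 is larger (418.25 vs 279.85 mm²).

layer 95 (z = 22.8 mm)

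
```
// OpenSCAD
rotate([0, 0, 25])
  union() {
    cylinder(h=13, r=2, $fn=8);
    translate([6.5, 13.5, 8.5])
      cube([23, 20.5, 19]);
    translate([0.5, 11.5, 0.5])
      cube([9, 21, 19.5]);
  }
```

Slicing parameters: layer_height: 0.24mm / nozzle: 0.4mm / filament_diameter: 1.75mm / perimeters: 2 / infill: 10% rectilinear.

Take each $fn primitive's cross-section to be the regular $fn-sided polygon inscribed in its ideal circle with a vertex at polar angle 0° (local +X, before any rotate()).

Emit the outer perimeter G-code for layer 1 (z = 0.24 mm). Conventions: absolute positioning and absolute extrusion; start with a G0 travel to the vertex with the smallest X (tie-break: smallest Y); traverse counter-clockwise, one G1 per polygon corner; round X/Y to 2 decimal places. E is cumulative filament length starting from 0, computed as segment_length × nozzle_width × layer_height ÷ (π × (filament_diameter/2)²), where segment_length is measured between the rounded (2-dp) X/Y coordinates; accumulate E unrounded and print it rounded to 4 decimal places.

At z = 0.24 mm: the cylinder: section is a regular 8-gon, circumradius r=2; the cube at (6.5, 13.5) does not reach this height (z outside [8.5, 27.5]); the cube at (0.5, 11.5) does not reach this height (z outside [0.5, 20]); Taking the union: only the r=2 cylinder is present, so the union is just that shape — 1 connected region; (rotated 25° about Z; rotation is an isometry so areas/perimeters/island counts are preserved). The outline is a single polygon with 8 vertices. Extrusion per mm of travel: 0.4 × 0.24 / (π × 0.875²) = 0.039912. Accumulating E over each segment gives final E = 0.4886.

G0 X-1.88 Y0.68 Z0.24
G1 X-1.81 Y-0.85 E0.0611
G1 X-0.68 Y-1.88 E0.1222
G1 X0.85 Y-1.81 E0.1833
G1 X1.88 Y-0.68 E0.2443
G1 X1.81 Y0.85 E0.3054
G1 X0.68 Y1.88 E0.3665
G1 X-0.85 Y1.81 E0.4276
G1 X-1.88 Y0.68 E0.4886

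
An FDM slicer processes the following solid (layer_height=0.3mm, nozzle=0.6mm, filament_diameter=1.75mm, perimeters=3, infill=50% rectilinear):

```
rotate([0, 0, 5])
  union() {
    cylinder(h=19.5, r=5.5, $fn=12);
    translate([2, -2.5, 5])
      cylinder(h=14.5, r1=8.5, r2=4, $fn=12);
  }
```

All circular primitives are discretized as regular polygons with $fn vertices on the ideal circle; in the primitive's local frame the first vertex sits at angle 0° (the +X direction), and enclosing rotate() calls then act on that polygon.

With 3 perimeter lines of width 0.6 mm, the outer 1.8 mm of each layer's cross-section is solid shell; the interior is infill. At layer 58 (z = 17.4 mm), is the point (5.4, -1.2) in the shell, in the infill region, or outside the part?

At z = 17.4 mm: the cylinder: section is a regular 12-gon, circumradius r=5.5; the cone at (2, -2.5) (r1=8.5→r2=4) has section circumradius 4.652 here — a regular 12-gon; Merging all regions: the regions partially overlap (shared area 45.53 mm²), so overlapping operands fuse into one piece — 1 connected region; (whole slice rotated 5° about Z — lengths, areas and connectivity unchanged). Overall, the cross-section is a single solid region. Undo the 5° rotation: the query point maps to (5.275, -1.666) in the un-rotated model frame. The nearest boundary edge runs (6.03, -0.17)→(6.65, -2.50); distance from the point to it = 1.11 mm. The point is inside the cross-section, 1.11 mm from the nearest boundary — within the 1.8 mm shell band (3 × 0.6).

shell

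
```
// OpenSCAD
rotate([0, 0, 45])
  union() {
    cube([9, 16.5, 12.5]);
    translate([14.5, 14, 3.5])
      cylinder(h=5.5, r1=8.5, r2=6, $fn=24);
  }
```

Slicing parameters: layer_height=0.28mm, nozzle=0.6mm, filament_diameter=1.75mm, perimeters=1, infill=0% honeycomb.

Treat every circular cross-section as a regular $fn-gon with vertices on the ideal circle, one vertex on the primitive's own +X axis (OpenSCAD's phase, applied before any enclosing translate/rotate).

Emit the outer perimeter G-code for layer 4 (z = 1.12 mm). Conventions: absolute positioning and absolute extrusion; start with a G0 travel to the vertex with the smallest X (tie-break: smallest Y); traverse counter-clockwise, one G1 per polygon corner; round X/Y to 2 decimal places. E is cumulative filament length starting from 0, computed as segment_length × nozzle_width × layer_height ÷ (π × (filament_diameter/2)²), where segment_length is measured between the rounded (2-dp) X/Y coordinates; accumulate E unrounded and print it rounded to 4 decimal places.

G0 X-11.67 Y11.67 Z1.12
G1 X0.00 Y0.00 E1.1527
G1 X6.36 Y6.36 E1.7810
G1 X-5.30 Y18.03 E2.9332
G1 X-11.67 Y11.67 E3.5619

At z = 1.12 mm: the cube (footprint 9×16.5) is included at this height; the cone at (14.5, 14) is absent (z outside [3.5, 9]); Taking the union: only the 9×16.5 cube is present, so the union is just that shape — 1 connected region; (whole slice rotated 45° about Z — lengths, areas and connectivity unchanged). The outline is a single polygon with 4 vertices. Extrusion per mm of travel: 0.6 × 0.28 / (π × 0.875²) = 0.069846. Accumulating E over each segment gives final E = 3.5619.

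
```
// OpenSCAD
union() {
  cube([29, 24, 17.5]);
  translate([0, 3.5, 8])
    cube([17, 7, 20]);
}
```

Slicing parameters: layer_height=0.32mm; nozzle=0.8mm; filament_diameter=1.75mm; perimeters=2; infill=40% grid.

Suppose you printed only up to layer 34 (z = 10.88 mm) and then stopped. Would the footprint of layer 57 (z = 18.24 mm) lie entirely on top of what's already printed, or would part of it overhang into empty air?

Compare the two slices. At z = 10.88: the cube (footprint 29×24) is included at this height (area 696.00 mm²); the cube at (0, 3.5) is present — its section is the full 17×7 rectangle (area 119.00 mm²); Taking the union: the 17×7 cube at (0, 3.5) lies entirely inside the 29×24 cube, so the union is just the 29×24 cube — area = 696.00 mm². At z = 18.24: the cube is absent (z outside [0, 17.5]); the cube at (0, 3.5) is present — its section is the full 17×7 rectangle (area 119.00 mm²); Combining (union): only the 17×7 cube at (0, 3.5) is present, so the union is just that shape — area = 119.00 mm². Checking containment: the cross-section at z = 18.24 is a subset of the cross-section at z = 10.88.

entirely on top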